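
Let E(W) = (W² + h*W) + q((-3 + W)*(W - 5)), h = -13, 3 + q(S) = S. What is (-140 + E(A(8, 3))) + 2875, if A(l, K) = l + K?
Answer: 2758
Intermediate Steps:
q(S) = -3 + S
A(l, K) = K + l
E(W) = -3 + W² - 13*W + (-5 + W)*(-3 + W) (E(W) = (W² - 13*W) + (-3 + (-3 + W)*(W - 5)) = (W² - 13*W) + (-3 + (-3 + W)*(-5 + W)) = (W² - 13*W) + (-3 + (-5 + W)*(-3 + W)) = -3 + W² - 13*W + (-5 + W)*(-3 + W))
(-140 + E(A(8, 3))) + 2875 = (-140 + (12 - 21*(3 + 8) + 2*(3 + 8)²)) + 2875 = (-140 + (12 - 21*11 + 2*11²)) + 2875 = (-140 + (12 - 231 + 2*121)) + 2875 = (-140 + (12 - 231 + 242)) + 2875 = (-140 + 23) + 2875 = -117 + 2875 = 2758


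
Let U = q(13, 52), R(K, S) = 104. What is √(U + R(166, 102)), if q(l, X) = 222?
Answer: √326 ≈ 18.055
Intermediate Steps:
U = 222
√(U + R(166, 102)) = √(222 + 104) = √326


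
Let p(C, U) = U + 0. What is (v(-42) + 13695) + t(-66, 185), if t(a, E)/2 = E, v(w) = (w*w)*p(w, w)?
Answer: -60023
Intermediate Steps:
p(C, U) = U
v(w) = w**3 (v(w) = (w*w)*w = w**2*w = w**3)
t(a, E) = 2*E
(v(-42) + 13695) + t(-66, 185) = ((-42)**3 + 13695) + 2*185 = (-74088 + 13695) + 370 = -60393 + 370 = -60023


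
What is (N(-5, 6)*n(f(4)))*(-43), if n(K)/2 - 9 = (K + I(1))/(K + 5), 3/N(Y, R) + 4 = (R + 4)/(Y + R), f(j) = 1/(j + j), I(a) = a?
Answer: -16254/41 ≈ -396.44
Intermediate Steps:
f(j) = 1/(2*j)
N(Y, R) = 3/(-4 + (4 + R)/(R + Y)) (N(Y, R) = 3/(-4 + (R + 4)/(Y + R)) = 3/(-4 + (4 + R)/(R + Y)))
n(K) = 18 + 2*(1 + K)/(5 + K) (n(K) = 18 + 2*((K + 1)/(K + 5)) = 18 + 2*((1 + K)/(5 + K)) = 18 + 2*(1 + K)/(5 + K))
(N(-5, 6)*n(f(4)))*(-43) = ((3*(-1*6 - 1*(-5))/(-4 + 3*6 + 4*(-5)))*(4*(23 + 5*((½)/4))/(5 + (½)/4)))*(-43) = ((3*(-6 + 5)/(-4 + 18 - 20))*(4*(23 + 5*((½)*(¼)))/(5 + (½)*(¼))))*(-43) = ((3*(-1)/(-6))*(4*(23 + 5*(⅛))/(5 + ⅛)))*(-43) = ((3*(-⅙)*(-1))*(4*(23 + 5/8)/(41/8)))*(-43) = ((4*(8/41)*(189/8))/2)*(-43) = ((½)*(756/41))*(-43) = (378/41)*(-43) = -16254/41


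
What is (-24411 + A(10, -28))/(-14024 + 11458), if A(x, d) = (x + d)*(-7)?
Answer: 24285/2566 ≈ 9.4641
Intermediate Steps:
A(x, d) = -7*d - 7*x (A(x, d) = (d + x)*(-7) = -7*d - 7*x)
(-24411 + A(10, -28))/(-14024 + 11458) = (-24411 + (-7*(-28) - 7*10))/(-14024 + 11458) = (-24411 + (196 - 70))/(-2566) = (-24411 + 126)*(-1/2566) = -24285*(-1/2566) = 24285/2566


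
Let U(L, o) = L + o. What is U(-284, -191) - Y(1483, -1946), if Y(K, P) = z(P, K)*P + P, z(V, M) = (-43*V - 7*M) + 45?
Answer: 142725003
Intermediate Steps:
z(V, M) = 45 - 43*V - 7*M
Y(K, P) = P + P*(45 - 43*P - 7*K) (Y(K, P) = (45 - 43*P - 7*K)*P + P = P*(45 - 43*P - 7*K) + P = P + P*(45 - 43*P - 7*K))
U(-284, -191) - Y(1483, -1946) = (-284 - 191) - (-1946)*(46 - 43*(-1946) - 7*1483) = -475 - (-1946)*(46 + 83678 - 10381) = -475 - (-1946)*73343 = -475 - 1*(-142725478) = -475 + 142725478 = 142725003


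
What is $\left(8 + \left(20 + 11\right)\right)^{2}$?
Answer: $1521$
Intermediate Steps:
$\left(8 + \left(20 + 11\right)\right)^{2} = \left(8 + 31\right)^{2} = 39^{2} = 1521$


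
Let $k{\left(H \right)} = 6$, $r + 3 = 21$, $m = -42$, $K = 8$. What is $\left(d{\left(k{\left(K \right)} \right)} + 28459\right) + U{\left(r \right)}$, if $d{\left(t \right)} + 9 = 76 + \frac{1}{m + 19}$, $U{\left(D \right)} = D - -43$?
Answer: $\frac{657500}{23} \approx 28587.0$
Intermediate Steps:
$r = 18$ ($r = -3 + 21 = 18$)
$U{\left(D \right)} = 43 + D$ ($U{\left(D \right)} = D + 43 = 43 + D$)
$d{\left(t \right)} = \frac{1540}{23}$ ($d{\left(t \right)} = -9 + \left(76 + \frac{1}{-42 + 19}\right) = -9 + \left(76 + \frac{1}{-23}\right) = -9 + \left(76 - \frac{1}{23}\right) = -9 + \frac{1747}{23} = \frac{1540}{23}$)
$\left(d{\left(k{\left(K \right)} \right)} + 28459\right) + U{\left(r \right)} = \left(\frac{1540}{23} + 28459\right) + \left(43 + 18\right) = \frac{656097}{23} + 61 = \frac{657500}{23}$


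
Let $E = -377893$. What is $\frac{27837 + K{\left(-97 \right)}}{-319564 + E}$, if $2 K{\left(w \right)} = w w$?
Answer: $- \frac{65083}{1394914} \approx -0.046657$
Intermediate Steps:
$K{\left(w \right)} = \frac{w^{2}}{2}$ ($K{\left(w \right)} = \frac{w w}{2} = \frac{w^{2}}{2}$)
$\frac{27837 + K{\left(-97 \right)}}{-319564 + E} = \frac{27837 + \frac{\left(-97\right)^{2}}{2}}{-319564 - 377893} = \frac{27837 + \frac{1}{2} \cdot 9409}{-697457} = \left(27837 + \frac{9409}{2}\right) \left(- \frac{1}{697457}\right) = \frac{65083}{2} \left(- \frac{1}{697457}\right) = - \frac{65083}{1394914}$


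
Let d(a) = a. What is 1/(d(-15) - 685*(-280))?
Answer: 1/191785 ≈ 5.2142e-6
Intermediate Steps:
1/(d(-15) - 685*(-280)) = 1/(-15 - 685*(-280)) = 1/(-15 + 191800) = 1/191785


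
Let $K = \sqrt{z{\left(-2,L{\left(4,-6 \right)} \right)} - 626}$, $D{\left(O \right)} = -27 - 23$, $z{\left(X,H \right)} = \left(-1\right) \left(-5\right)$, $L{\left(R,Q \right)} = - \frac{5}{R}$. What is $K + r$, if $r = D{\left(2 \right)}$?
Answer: $-50 + 3 i \sqrt{69} \approx -50.0 + 24.92 i$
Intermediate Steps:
$z{\left(X,H \right)} = 5$
$D{\left(O \right)} = -50$
$r = -50$
$K = 3 i \sqrt{69}$ ($K = \sqrt{5 - 626} = \sqrt{-621} = 3 i \sqrt{69} \approx 24.92 i$)
$K + r = 3 i \sqrt{69} - 50 = -50 + 3 i \sqrt{69}$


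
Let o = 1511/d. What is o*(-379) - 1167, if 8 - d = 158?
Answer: 397619/150 ≈ 2650.8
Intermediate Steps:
d = -150 (d = 8 - 1*158 = 8 - 158 = -150)
o = -1511/150 (o = 1511/(-150) = 1511*(-1/150) = -1511/150 ≈ -10.073)
o*(-379) - 1167 = -1511/150*(-379) - 1167 = 572669/150 - 1167 = 397619/150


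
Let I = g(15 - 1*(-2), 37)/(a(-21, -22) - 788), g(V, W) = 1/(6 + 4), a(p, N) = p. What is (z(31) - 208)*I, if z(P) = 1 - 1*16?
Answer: 223/8090 ≈ 0.027565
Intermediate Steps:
z(P) = -15 (z(P) = 1 - 16 = -15)
g(V, W) = ⅒ (g(V, W) = 1/10 = ⅒)
I = -1/8090 (I = 1/(10*(-21 - 788)) = (⅒)/(-809) = (⅒)*(-1/809) = -1/8090 ≈ -0.00012361)
(z(31) - 208)*I = (-15 - 208)*(-1/8090) = -223*(-1/8090) = 223/8090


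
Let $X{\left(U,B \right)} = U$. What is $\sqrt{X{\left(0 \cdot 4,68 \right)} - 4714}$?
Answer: $i \sqrt{4714} \approx 68.659 i$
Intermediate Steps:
$\sqrt{X{\left(0 \cdot 4,68 \right)} - 4714} = \sqrt{0 \cdot 4 - 4714} = \sqrt{0 - 4714} = \sqrt{-4714} = i \sqrt{4714}$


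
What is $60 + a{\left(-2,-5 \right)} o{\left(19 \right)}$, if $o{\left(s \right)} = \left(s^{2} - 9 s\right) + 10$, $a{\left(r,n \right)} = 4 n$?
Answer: $-3940$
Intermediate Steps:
$o{\left(s \right)} = 10 + s^{2} - 9 s$
$60 + a{\left(-2,-5 \right)} o{\left(19 \right)} = 60 + 4 \left(-5\right) \left(10 + 19^{2} - 171\right) = 60 - 20 \left(10 + 361 - 171\right) = 60 - 4000 = -3940$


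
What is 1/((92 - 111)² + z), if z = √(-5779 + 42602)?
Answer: 361/93498 - √36823/93498 ≈ 0.0018087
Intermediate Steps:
z = √36823 ≈ 191.89
1/((92 - 111)² + z) = 1/((92 - 111)² + √36823) = 1/((-19)² + √36823) = 1/(361 + √36823)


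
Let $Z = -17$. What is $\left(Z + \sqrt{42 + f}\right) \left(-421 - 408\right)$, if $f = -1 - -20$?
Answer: $14093 - 829 \sqrt{61} \approx 7618.3$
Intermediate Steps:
$f = 19$ ($f = -1 + 20 = 19$)
$\left(Z + \sqrt{42 + f}\right) \left(-421 - 408\right) = \left(-17 + \sqrt{42 + 19}\right) \left(-421 - 408\right) = \left(-17 + \sqrt{61}\right) \left(-829\right) = 14093 - 829 \sqrt{61}$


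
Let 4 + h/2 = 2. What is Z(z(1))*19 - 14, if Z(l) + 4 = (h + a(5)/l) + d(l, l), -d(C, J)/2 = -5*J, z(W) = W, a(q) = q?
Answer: 119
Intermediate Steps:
h = -4 (h = -8 + 2*2 = -8 + 4 = -4)
d(C, J) = 10*J (d(C, J) = -(-10)*J = 10*J)
Z(l) = -8 + 5/l + 10*l (Z(l) = -4 + ((-4 + 5/l) + 10*l) = -4 + (-4 + 5/l + 10*l) = -8 + 5/l + 10*l)
Z(z(1))*19 - 14 = (-8 + 5/1 + 10*1)*19 - 14 = (-8 + 5*1 + 10)*19 - 14 = (-8 + 5 + 10)*19 - 14 = 7*19 - 14 = 133 - 14 = 119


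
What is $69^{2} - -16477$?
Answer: $21238$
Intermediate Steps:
$69^{2} - -16477 = 4761 + 16477 = 21238$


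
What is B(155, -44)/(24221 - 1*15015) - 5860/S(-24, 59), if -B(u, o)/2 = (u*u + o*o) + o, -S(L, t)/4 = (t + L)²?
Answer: -5000986/1127735 ≈ -4.4345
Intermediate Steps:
S(L, t) = -4*(L + t)² (S(L, t) = -4*(t + L)² = -4*(L + t)²)
B(u, o) = -2*o - 2*o² - 2*u² (B(u, o) = -2*((u*u + o*o) + o) = -2*((u² + o²) + o) = -2*((o² + u²) + o) = -2*(o + o² + u²) = -2*o - 2*o² - 2*u²)
B(155, -44)/(24221 - 1*15015) - 5860/S(-24, 59) = (-2*(-44) - 2*(-44)² - 2*155²)/(24221 - 1*15015) - 5860*(-1/(4*(-24 + 59)²)) = (88 - 2*1936 - 2*24025)/(24221 - 15015) - 5860/((-4*35²)) = (88 - 3872 - 48050)/9206 - 5860/((-4*1225)) = -51834*1/9206 - 5860/(-4900) = -25917/4603 - 5860*(-1/4900) = -25917/4603 + 293/245 = -5000986/1127735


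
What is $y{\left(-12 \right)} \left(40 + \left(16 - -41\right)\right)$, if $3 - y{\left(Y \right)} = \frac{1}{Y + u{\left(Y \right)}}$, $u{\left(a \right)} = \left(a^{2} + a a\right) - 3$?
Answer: $\frac{79346}{273} \approx 290.64$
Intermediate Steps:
$u{\left(a \right)} = -3 + 2 a^{2}$ ($u{\left(a \right)} = \left(a^{2} + a^{2}\right) - 3 = 2 a^{2} - 3 = -3 + 2 a^{2}$)
$y{\left(Y \right)} = 3 - \frac{1}{-3 + Y + 2 Y^{2}}$ ($y{\left(Y \right)} = 3 - \frac{1}{Y + \left(-3 + 2 Y^{2}\right)} = 3 - \frac{1}{-3 + Y + 2 Y^{2}}$)
$y{\left(-12 \right)} \left(40 + \left(16 - -41\right)\right) = \frac{-10 + 3 \left(-12\right) + 6 \left(-12\right)^{2}}{-3 - 12 + 2 \left(-12\right)^{2}} \left(40 + \left(16 - -41\right)\right) = \frac{-10 - 36 + 6 \cdot 144}{-3 - 12 + 2 \cdot 144} \left(40 + \left(16 + 41\right)\right) = \frac{-10 - 36 + 864}{-3 - 12 + 288} \left(40 + 57\right) = \frac{1}{273} \cdot 818 \cdot 97 = \frac{818}{273} \cdot 97 = \frac{79346}{273}$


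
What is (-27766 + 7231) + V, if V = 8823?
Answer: -11712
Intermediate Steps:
(-27766 + 7231) + V = (-27766 + 7231) + 8823 = -20535 + 8823 = -11712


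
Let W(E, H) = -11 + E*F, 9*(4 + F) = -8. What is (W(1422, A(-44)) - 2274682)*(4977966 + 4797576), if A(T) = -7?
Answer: -22304316526590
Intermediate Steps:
F = -44/9 (F = -4 + (⅑)*(-8) = -4 - 8/9 = -44/9 ≈ -4.8889)
W(E, H) = -11 - 44*E/9 (W(E, H) = -11 + E*(-44/9) = -11 - 44*E/9)
(W(1422, A(-44)) - 2274682)*(4977966 + 4797576) = ((-11 - 44/9*1422) - 2274682)*(4977966 + 4797576) = ((-11 - 6952) - 2274682)*9775542 = (-6963 - 2274682)*9775542 = -2281645*9775542 = -22304316526590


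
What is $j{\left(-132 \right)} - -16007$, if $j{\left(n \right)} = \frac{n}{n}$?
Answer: $16008$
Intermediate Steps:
$j{\left(n \right)} = 1$
$j{\left(-132 \right)} - -16007 = 1 - -16007 = 1 + 16007 = 16008$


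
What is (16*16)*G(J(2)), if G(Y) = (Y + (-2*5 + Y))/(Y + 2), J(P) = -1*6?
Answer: 1408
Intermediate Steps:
J(P) = -6
G(Y) = (-10 + 2*Y)/(2 + Y) (G(Y) = (Y + (-10 + Y))/(2 + Y) = (-10 + 2*Y)/(2 + Y))
(16*16)*G(J(2)) = (16*16)*(2*(-5 - 6)/(2 - 6)) = 256*(2*(-11)/(-4)) = 256*(2*(-1/4)*(-11)) = 256*(11/2) = 1408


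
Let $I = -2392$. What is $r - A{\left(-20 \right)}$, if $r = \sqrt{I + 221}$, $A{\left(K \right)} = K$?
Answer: $20 + i \sqrt{2171} \approx 20.0 + 46.594 i$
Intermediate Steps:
$r = i \sqrt{2171}$ ($r = \sqrt{-2392 + 221} = \sqrt{-2171} = i \sqrt{2171} \approx 46.594 i$)
$r - A{\left(-20 \right)} = i \sqrt{2171} - -20 = i \sqrt{2171} + 20 = 20 + i \sqrt{2171}$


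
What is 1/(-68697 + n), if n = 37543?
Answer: -1/31154 ≈ -3.2099e-5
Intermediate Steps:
1/(-68697 + n) = 1/(-68697 + 37543) = 1/(-31154) = -1/31154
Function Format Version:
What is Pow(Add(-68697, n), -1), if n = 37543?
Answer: Rational(-1, 31154) ≈ -3.2099e-5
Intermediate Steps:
Pow(Add(-68697, n), -1) = Pow(Add(-68697, 37543), -1) = Pow(-31154, -1) = Rational(-1, 31154)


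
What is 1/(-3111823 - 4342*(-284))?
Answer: -1/1878695 ≈ -5.3228e-7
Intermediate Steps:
1/(-3111823 - 4342*(-284)) = 1/(-3111823 + 1233128) = 1/(-1878695) = -1/1878695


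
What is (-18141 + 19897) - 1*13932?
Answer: -12176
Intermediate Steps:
(-18141 + 19897) - 1*13932 = 1756 - 13932 = -12176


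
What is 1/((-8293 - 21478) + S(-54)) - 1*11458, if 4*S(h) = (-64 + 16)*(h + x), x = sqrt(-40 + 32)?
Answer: 3*(-91664*sqrt(2) + 111230445*I)/(-29123*I + 24*sqrt(2)) ≈ -11458.0 + 3.3528e-8*I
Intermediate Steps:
x = 2*I*sqrt(2) (x = sqrt(-8) = 2*I*sqrt(2) ≈ 2.8284*I)
S(h) = -12*h - 24*I*sqrt(2) (S(h) = ((-64 + 16)*(h + 2*I*sqrt(2)))/4 = (-48*(h + 2*I*sqrt(2)))/4 = (-48*h - 96*I*sqrt(2))/4 = -12*h - 24*I*sqrt(2))
1/((-8293 - 21478) + S(-54)) - 1*11458 = 1/((-8293 - 21478) + (-12*(-54) - 24*I*sqrt(2))) - 1*11458 = 1/(-29771 + (648 - 24*I*sqrt(2))) - 11458 = 1/(-29123 - 24*I*sqrt(2)) - 11458 = -11458 + 1/(-29123 - 24*I*sqrt(2))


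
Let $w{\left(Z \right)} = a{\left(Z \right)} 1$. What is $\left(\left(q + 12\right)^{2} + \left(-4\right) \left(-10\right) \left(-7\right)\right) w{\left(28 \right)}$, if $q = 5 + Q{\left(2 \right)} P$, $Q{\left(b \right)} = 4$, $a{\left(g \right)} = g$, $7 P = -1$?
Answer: $- \frac{1980}{7} \approx -282.86$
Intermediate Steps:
$P = - \frac{1}{7}$ ($P = \frac{1}{7} \left(-1\right) = - \frac{1}{7} \approx -0.14286$)
$w{\left(Z \right)} = Z$ ($w{\left(Z \right)} = Z 1 = Z$)
$q = \frac{31}{7}$ ($q = 5 + 4 \left(- \frac{1}{7}\right) = 5 - \frac{4}{7} = \frac{31}{7} \approx 4.4286$)
$\left(\left(q + 12\right)^{2} + \left(-4\right) \left(-10\right) \left(-7\right)\right) w{\left(28 \right)} = \left(\left(\frac{31}{7} + 12\right)^{2} + \left(-4\right) \left(-10\right) \left(-7\right)\right) 28 = \left(\left(\frac{115}{7}\right)^{2} + 40 \left(-7\right)\right) 28 = \left(\frac{13225}{49} - 280\right) 28 = \left(- \frac{495}{49}\right) 28 = - \frac{1980}{7}$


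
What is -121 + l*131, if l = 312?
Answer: 40751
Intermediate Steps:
-121 + l*131 = -121 + 312*131 = -121 + 40872 = 40751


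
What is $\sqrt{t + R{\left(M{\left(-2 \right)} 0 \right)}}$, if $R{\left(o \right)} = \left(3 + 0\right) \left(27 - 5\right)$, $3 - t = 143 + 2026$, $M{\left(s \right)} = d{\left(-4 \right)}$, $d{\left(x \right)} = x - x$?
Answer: $10 i \sqrt{21} \approx 45.826 i$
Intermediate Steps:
$d{\left(x \right)} = 0$
$M{\left(s \right)} = 0$
$t = -2166$ ($t = 3 - \left(143 + 2026\right) = 3 - 2169 = -2166$)
$R{\left(o \right)} = 66$ ($R{\left(o \right)} = 3 \cdot 22 = 66$)
$\sqrt{t + R{\left(M{\left(-2 \right)} 0 \right)}} = \sqrt{-2166 + 66} = \sqrt{-2100} = 10 i \sqrt{21}$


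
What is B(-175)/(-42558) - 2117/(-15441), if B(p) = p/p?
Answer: 30026615/219046026 ≈ 0.13708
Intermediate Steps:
B(p) = 1
B(-175)/(-42558) - 2117/(-15441) = 1/(-42558) - 2117/(-15441) = 1*(-1/42558) - 2117*(-1/15441) = -1/42558 + 2117/15441 = 30026615/219046026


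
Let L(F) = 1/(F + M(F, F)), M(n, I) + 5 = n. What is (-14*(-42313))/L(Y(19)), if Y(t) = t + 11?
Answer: 32581010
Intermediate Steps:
Y(t) = 11 + t
M(n, I) = -5 + n
L(F) = 1/(-5 + 2*F) (L(F) = 1/(F + (-5 + F)) = 1/(-5 + 2*F))
(-14*(-42313))/L(Y(19)) = (-14*(-42313))/(1/(-5 + 2*(11 + 19))) = 592382/(1/(-5 + 2*30)) = 592382/(1/(-5 + 60)) = 592382/(1/55) = 592382*55 = 32581010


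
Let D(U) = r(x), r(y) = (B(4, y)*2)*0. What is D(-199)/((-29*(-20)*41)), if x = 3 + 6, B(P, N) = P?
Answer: 0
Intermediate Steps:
x = 9
r(y) = 0 (r(y) = (4*2)*0 = 8*0 = 0)
D(U) = 0
D(-199)/((-29*(-20)*41)) = 0/((-29*(-20)*41)) = 0/((580*41)) = 0/23780 = 0*(1/23780) = 0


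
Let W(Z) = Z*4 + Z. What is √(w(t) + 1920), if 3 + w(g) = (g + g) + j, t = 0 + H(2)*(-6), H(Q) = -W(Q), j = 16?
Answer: √2053 ≈ 45.310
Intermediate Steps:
W(Z) = 5*Z (W(Z) = 4*Z + Z = 5*Z)
H(Q) = -5*Q
t = 60 (t = 0 - 5*2*(-6) = 0 - 10*(-6) = 0 + 60 = 60)
w(g) = 13 + 2*g (w(g) = -3 + ((g + g) + 16) = -3 + (2*g + 16) = -3 + (16 + 2*g) = 13 + 2*g)
√(w(t) + 1920) = √((13 + 2*60) + 1920) = √((13 + 120) + 1920) = √(133 + 1920) = √2053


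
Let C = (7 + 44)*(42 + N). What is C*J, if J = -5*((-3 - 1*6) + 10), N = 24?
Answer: -16830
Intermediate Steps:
J = -5 (J = -5*((-3 - 6) + 10) = -5*(-9 + 10) = -5*1 = -5)
C = 3366 (C = (7 + 44)*(42 + 24) = 51*66 = 3366)
C*J = 3366*(-5) = -16830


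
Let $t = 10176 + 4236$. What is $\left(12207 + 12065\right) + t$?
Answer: $38684$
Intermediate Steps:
$t = 14412$
$\left(12207 + 12065\right) + t = \left(12207 + 12065\right) + 14412 = 24272 + 14412 = 38684$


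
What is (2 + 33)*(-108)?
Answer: -3780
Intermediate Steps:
(2 + 33)*(-108) = 35*(-108) = -3780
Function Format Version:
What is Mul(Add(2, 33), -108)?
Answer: -3780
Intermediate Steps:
Mul(Add(2, 33), -108) = Mul(35, -108) = -3780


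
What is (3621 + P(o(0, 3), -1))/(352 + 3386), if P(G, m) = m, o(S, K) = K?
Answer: 1810/1869 ≈ 0.96843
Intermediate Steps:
(3621 + P(o(0, 3), -1))/(352 + 3386) = (3621 - 1)/(352 + 3386) = 3620/3738 = 3620*(1/3738) = 1810/1869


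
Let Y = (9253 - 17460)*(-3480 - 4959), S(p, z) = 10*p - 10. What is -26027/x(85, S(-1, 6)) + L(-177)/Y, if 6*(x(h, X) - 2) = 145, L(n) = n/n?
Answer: -10815604125269/10873643061 ≈ -994.66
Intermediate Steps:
S(p, z) = -10 + 10*p
L(n) = 1
x(h, X) = 157/6 (x(h, X) = 2 + (⅙)*145 = 2 + 145/6 = 157/6)
Y = 69258873 (Y = -8207*(-8439) = 69258873)
-26027/x(85, S(-1, 6)) + L(-177)/Y = -26027/157/6 + 1/69258873 = -26027*6/157 + 1*(1/69258873) = -156162/157 + 1/69258873 = -10815604125269/10873643061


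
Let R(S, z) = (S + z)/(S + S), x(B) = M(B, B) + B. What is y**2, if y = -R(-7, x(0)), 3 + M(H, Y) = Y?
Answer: 25/49 ≈ 0.51020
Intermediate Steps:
M(H, Y) = -3 + Y
x(B) = -3 + 2*B (x(B) = (-3 + B) + B = -3 + 2*B)
R(S, z) = (S + z)/(2*S) (R(S, z) = (S + z)/((2*S)) = (S + z)*(1/(2*S)) = (S + z)/(2*S))
y = -5/7 (y = -(-7 + (-3 + 2*0))/(2*(-7)) = -(-1)*(-7 + (-3 + 0))/(2*7) = -(-1)*(-7 - 3)/(2*7) = -(-1)*(-10)/(2*7) = -1*5/7 = -5/7 ≈ -0.71429)
y**2 = (-5/7)**2 = 25/49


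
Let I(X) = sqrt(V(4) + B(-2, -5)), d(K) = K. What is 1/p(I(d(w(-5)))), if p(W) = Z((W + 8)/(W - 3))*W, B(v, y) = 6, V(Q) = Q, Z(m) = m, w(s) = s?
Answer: 11/54 - 17*sqrt(10)/270 ≈ 0.0045973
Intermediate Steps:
I(X) = sqrt(10) (I(X) = sqrt(4 + 6) = sqrt(10))
p(W) = W*(8 + W)/(-3 + W) (p(W) = ((W + 8)/(W - 3))*W = ((8 + W)/(-3 + W))*W = W*(8 + W)/(-3 + W))
1/p(I(d(w(-5)))) = 1/(sqrt(10)*(8 + sqrt(10))/(-3 + sqrt(10))) = sqrt(10)*(-3 + sqrt(10))/(10*(8 + sqrt(10)))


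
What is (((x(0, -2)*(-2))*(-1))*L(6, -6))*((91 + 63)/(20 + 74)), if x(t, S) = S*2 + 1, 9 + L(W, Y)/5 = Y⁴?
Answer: -2972970/47 ≈ -63255.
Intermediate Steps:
L(W, Y) = -45 + 5*Y⁴
x(t, S) = 1 + 2*S (x(t, S) = 2*S + 1 = 1 + 2*S)
(((x(0, -2)*(-2))*(-1))*L(6, -6))*((91 + 63)/(20 + 74)) = ((((1 + 2*(-2))*(-2))*(-1))*(-45 + 5*(-6)⁴))*((91 + 63)/(20 + 74)) = ((((1 - 4)*(-2))*(-1))*(-45 + 5*1296))*(154/94) = ((-3*(-2)*(-1))*(-45 + 6480))*(154*(1/94)) = ((6*(-1))*6435)*(77/47) = -6*6435*(77/47) = -38610*77/47 = -2972970/47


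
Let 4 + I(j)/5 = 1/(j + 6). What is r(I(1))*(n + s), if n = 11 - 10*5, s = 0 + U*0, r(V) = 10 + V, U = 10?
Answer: 2535/7 ≈ 362.14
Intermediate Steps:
I(j) = -20 + 5/(6 + j) (I(j) = -20 + 5/(j + 6) = -20 + 5/(6 + j))
s = 0 (s = 0 + 10*0 = 0 + 0 = 0)
n = -39 (n = 11 - 50 = -39)
r(I(1))*(n + s) = (10 + 5*(-23 - 4*1)/(6 + 1))*(-39 + 0) = (10 + 5*(-23 - 4)/7)*(-39) = (10 + 5*(1/7)*(-27))*(-39) = (10 - 135/7)*(-39) = -65/7*(-39) = 2535/7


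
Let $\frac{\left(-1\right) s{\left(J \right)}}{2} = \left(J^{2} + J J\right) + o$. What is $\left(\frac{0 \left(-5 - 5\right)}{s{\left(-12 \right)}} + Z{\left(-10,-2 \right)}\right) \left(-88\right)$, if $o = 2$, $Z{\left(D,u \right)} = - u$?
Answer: $-176$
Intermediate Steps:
$s{\left(J \right)} = -4 - 4 J^{2}$ ($s{\left(J \right)} = - 2 \left(\left(J^{2} + J J\right) + 2\right) = - 2 \left(\left(J^{2} + J^{2}\right) + 2\right) = - 2 \left(2 J^{2} + 2\right) = - 2 \left(2 + 2 J^{2}\right) = -4 - 4 J^{2}$)
$\left(\frac{0 \left(-5 - 5\right)}{s{\left(-12 \right)}} + Z{\left(-10,-2 \right)}\right) \left(-88\right) = \left(\frac{0 \left(-5 - 5\right)}{-4 - 4 \left(-12\right)^{2}} - -2\right) \left(-88\right) = \left(\frac{0 \left(-10\right)}{-4 - 576} + 2\right) \left(-88\right) = \left(\frac{0}{-4 - 576} + 2\right) \left(-88\right) = \left(\frac{0}{-580} + 2\right) \left(-88\right) = \left(0 \left(- \frac{1}{580}\right) + 2\right) \left(-88\right) = \left(0 + 2\right) \left(-88\right) = 2 \left(-88\right) = -176$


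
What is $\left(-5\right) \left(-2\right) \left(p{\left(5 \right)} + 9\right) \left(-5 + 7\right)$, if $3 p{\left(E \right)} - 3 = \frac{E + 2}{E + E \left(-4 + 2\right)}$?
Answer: $\frac{572}{3} \approx 190.67$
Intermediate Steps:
$p{\left(E \right)} = 1 - \frac{2 + E}{3 E}$ ($p{\left(E \right)} = 1 + \frac{\left(E + 2\right) \frac{1}{E + E \left(-4 + 2\right)}}{3} = 1 + \frac{\left(2 + E\right) \frac{1}{E + E \left(-2\right)}}{3} = 1 + \frac{\left(2 + E\right) \frac{1}{E - 2 E}}{3} = 1 + \frac{\left(2 + E\right) \frac{1}{\left(-1\right) E}}{3} = 1 + \frac{\left(2 + E\right) \left(- \frac{1}{E}\right)}{3} = 1 + \frac{\left(-1\right) \frac{1}{E} \left(2 + E\right)}{3} = 1 - \frac{2 + E}{3 E}$)
$\left(-5\right) \left(-2\right) \left(p{\left(5 \right)} + 9\right) \left(-5 + 7\right) = \left(-5\right) \left(-2\right) \left(\frac{2 \left(-1 + 5\right)}{3 \cdot 5} + 9\right) \left(-5 + 7\right) = 10 \left(\frac{2}{3} \cdot \frac{1}{5} \cdot 4 + 9\right) 2 = 10 \left(\frac{8}{15} + 9\right) 2 = 10 \cdot \frac{143}{15} \cdot 2 = 10 \cdot \frac{286}{15} = \frac{572}{3}$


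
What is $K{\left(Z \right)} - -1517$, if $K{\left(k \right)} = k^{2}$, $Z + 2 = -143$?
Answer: $22542$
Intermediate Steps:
$Z = -145$ ($Z = -2 - 143 = -145$)
$K{\left(Z \right)} - -1517 = \left(-145\right)^{2} - -1517 = 21025 + 1517 = 22542$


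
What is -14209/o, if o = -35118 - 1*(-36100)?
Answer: -14209/982 ≈ -14.469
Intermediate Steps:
o = 982 (o = -35118 + 36100 = 982)
-14209/o = -14209/982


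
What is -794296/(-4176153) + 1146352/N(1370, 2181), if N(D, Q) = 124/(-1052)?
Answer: -1259070748810952/129460743 ≈ -9.7255e+6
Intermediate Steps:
N(D, Q) = -31/263 (N(D, Q) = 124*(-1/1052) = -31/263)
-794296/(-4176153) + 1146352/N(1370, 2181) = -794296/(-4176153) + 1146352/(-31/263) = -794296*(-1/4176153) + 1146352*(-263/31) = 794296/4176153 - 301490576/31 = -1259070748810952/129460743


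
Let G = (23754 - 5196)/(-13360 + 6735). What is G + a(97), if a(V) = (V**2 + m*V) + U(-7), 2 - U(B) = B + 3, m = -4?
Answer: 59785317/6625 ≈ 9024.2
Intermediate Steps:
U(B) = -1 - B (U(B) = 2 - (B + 3) = 2 - (3 + B) = 2 + (-3 - B) = -1 - B)
a(V) = 6 + V**2 - 4*V (a(V) = (V**2 - 4*V) + (-1 - 1*(-7)) = (V**2 - 4*V) + (-1 + 7) = (V**2 - 4*V) + 6 = 6 + V**2 - 4*V)
G = -18558/6625 (G = 18558/(-6625) = 18558*(-1/6625) = -18558/6625 ≈ -2.8012)
G + a(97) = -18558/6625 + (6 + 97**2 - 4*97) = -18558/6625 + (6 + 9409 - 388) = -18558/6625 + 9027 = 59785317/6625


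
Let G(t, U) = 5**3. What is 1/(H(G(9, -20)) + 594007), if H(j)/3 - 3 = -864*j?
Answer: 1/270016 ≈ 3.7035e-6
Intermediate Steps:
G(t, U) = 125
H(j) = 9 - 2592*j (H(j) = 9 + 3*(-864*j) = 9 - 2592*j)
1/(H(G(9, -20)) + 594007) = 1/((9 - 2592*125) + 594007) = 1/((9 - 324000) + 594007) = 1/(-323991 + 594007) = 1/270016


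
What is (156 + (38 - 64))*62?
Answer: 8060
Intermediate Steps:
(156 + (38 - 64))*62 = (156 - 26)*62 = 130*62 = 8060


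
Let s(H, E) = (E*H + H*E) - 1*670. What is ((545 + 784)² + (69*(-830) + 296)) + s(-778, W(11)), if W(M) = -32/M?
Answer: 18844359/11 ≈ 1.7131e+6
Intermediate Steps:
s(H, E) = -670 + 2*E*H (s(H, E) = (E*H + E*H) - 670 = 2*E*H - 670 = -670 + 2*E*H)
((545 + 784)² + (69*(-830) + 296)) + s(-778, W(11)) = ((545 + 784)² + (69*(-830) + 296)) + (-670 + 2*(-32/11)*(-778)) = (1329² + (-57270 + 296)) + (-670 + 2*(-32*1/11)*(-778)) = (1766241 - 56974) + (-670 + 2*(-32/11)*(-778)) = 1709267 + (-670 + 49792/11) = 1709267 + 42422/11 = 18844359/11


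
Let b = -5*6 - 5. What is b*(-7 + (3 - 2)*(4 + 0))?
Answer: 105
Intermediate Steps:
b = -35 (b = -30 - 5 = -35)
b*(-7 + (3 - 2)*(4 + 0)) = -35*(-7 + (3 - 2)*(4 + 0)) = -35*(-7 + 1*4) = -35*(-7 + 4) = -35*(-3) = 105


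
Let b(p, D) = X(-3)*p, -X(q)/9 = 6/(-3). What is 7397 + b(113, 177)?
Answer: 9431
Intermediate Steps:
X(q) = 18 (X(q) = -54/(-3) = -54*(-1)/3 = -9*(-2) = 18)
b(p, D) = 18*p
7397 + b(113, 177) = 7397 + 18*113 = 7397 + 2034 = 9431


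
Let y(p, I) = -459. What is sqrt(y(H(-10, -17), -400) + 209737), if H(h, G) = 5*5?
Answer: sqrt(209278) ≈ 457.47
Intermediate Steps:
H(h, G) = 25
sqrt(y(H(-10, -17), -400) + 209737) = sqrt(-459 + 209737) = sqrt(209278)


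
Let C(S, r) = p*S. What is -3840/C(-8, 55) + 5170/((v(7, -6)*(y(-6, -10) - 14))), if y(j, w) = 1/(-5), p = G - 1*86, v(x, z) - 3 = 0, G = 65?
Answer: -215030/1491 ≈ -144.22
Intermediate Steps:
v(x, z) = 3 (v(x, z) = 3 + 0 = 3)
p = -21 (p = 65 - 1*86 = 65 - 86 = -21)
y(j, w) = -1/5
C(S, r) = -21*S
-3840/C(-8, 55) + 5170/((v(7, -6)*(y(-6, -10) - 14))) = -3840/((-21*(-8))) + 5170/((3*(-1/5 - 14))) = -3840/168 + 5170/((3*(-71/5))) = -3840*1/168 + 5170/(-213/5) = -160/7 + 5170*(-5/213) = -160/7 - 25850/213 = -215030/1491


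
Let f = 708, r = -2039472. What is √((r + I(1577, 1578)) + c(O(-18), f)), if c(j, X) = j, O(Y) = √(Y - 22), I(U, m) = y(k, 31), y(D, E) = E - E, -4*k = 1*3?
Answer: √(-2039472 + 2*I*√10) ≈ 0.002 + 1428.1*I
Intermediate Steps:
k = -¾ (k = -3/4 = -¼*3 = -¾ ≈ -0.75000)
y(D, E) = 0
I(U, m) = 0
O(Y) = √(-22 + Y)
√((r + I(1577, 1578)) + c(O(-18), f)) = √((-2039472 + 0) + √(-22 - 18)) = √(-2039472 + √(-40)) = √(-2039472 + 2*I*√10)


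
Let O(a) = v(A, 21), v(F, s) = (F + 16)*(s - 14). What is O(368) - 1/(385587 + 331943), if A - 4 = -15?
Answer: 25113549/717530 ≈ 35.000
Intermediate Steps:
A = -11 (A = 4 - 15 = -11)
v(F, s) = (-14 + s)*(16 + F) (v(F, s) = (16 + F)*(-14 + s) = (-14 + s)*(16 + F))
O(a) = 35 (O(a) = -224 - 14*(-11) + 16*21 - 11*21 = -224 + 154 + 336 - 231 = 35)
O(368) - 1/(385587 + 331943) = 35 - 1/(385587 + 331943) = 35 - 1/717530 = 25113549/717530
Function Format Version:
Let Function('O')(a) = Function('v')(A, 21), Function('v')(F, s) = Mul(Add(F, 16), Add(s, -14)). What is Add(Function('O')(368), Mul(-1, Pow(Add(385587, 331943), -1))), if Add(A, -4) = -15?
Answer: Rational(25113549, 717530) ≈ 35.000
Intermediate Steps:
A = -11 (A = Add(4, -15) = -11)
Function('v')(F, s) = Mul(Add(-14, s), Add(16, F)) (Function('v')(F, s) = Mul(Add(16, F), Add(-14, s)) = Mul(Add(-14, s), Add(16, F)))
Function('O')(a) = 35 (Function('O')(a) = Add(-224, Mul(-14, -11), Mul(16, 21), Mul(-11, 21)) = Add(-224, 154, 336, -231) = 35)
Add(Function('O')(368), Mul(-1, Pow(Add(385587, 331943), -1))) = Add(35, Mul(-1, Pow(Add(385587, 331943), -1))) = Add(35, Mul(-1, Pow(717530, -1))) = Add(35, Mul(-1, Rational(1, 717530))) = Add(35, Rational(-1, 717530)) = Rational(25113549, 717530)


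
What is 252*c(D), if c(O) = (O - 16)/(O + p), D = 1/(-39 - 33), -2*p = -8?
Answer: -41508/41 ≈ -1012.4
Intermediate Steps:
p = 4 (p = -1/2*(-8) = 4)
D = -1/72 (D = 1/(-72) = -1/72 ≈ -0.013889)
c(O) = (-16 + O)/(4 + O) (c(O) = (O - 16)/(O + 4) = (-16 + O)/(4 + O))
252*c(D) = 252*((-16 - 1/72)/(4 - 1/72)) = 252*(-1153/72/(287/72)) = 252*((72/287)*(-1153/72)) = 252*(-1153/287) = -41508/41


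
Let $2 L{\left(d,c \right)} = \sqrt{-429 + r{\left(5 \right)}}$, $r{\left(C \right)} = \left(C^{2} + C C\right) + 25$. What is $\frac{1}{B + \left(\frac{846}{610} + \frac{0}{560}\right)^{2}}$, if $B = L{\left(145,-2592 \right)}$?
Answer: $\frac{11096580150}{531909111569} - \frac{8653650625 i \sqrt{354}}{1595727334707} \approx 0.020862 - 0.10203 i$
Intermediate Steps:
$r{\left(C \right)} = 25 + 2 C^{2}$ ($r{\left(C \right)} = \left(C^{2} + C^{2}\right) + 25 = 2 C^{2} + 25 = 25 + 2 C^{2}$)
$L{\left(d,c \right)} = \frac{i \sqrt{354}}{2}$ ($L{\left(d,c \right)} = \frac{\sqrt{-429 + \left(25 + 2 \cdot 5^{2}\right)}}{2} = \frac{\sqrt{-429 + \left(25 + 2 \cdot 25\right)}}{2} = \frac{\sqrt{-429 + \left(25 + 50\right)}}{2} = \frac{\sqrt{-429 + 75}}{2} = \frac{\sqrt{-354}}{2} = \frac{i \sqrt{354}}{2}$)
$B = \frac{i \sqrt{354}}{2} \approx 9.4074 i$
$\frac{1}{B + \left(\frac{846}{610} + \frac{0}{560}\right)^{2}} = \frac{1}{\frac{i \sqrt{354}}{2} + \left(\frac{846}{610} + \frac{0}{560}\right)^{2}} = \frac{1}{\frac{i \sqrt{354}}{2} + \left(846 \cdot \frac{1}{610} + 0 \cdot \frac{1}{560}\right)^{2}} = \frac{1}{\frac{i \sqrt{354}}{2} + \left(\frac{423}{305} + 0\right)^{2}} = \frac{1}{\frac{i \sqrt{354}}{2} + \left(\frac{423}{305}\right)^{2}} = \frac{1}{\frac{i \sqrt{354}}{2} + \frac{178929}{93025}} = \frac{1}{\frac{178929}{93025} + \frac{i \sqrt{354}}{2}}$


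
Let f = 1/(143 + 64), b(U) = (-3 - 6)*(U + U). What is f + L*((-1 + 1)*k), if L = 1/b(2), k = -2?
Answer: 1/207 ≈ 0.0048309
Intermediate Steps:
b(U) = -18*U
f = 1/207 ≈ 0.0048309
L = -1/36 (L = 1/(-18*2) = 1/(-36) = -1/36 ≈ -0.027778)
f + L*((-1 + 1)*k) = 1/207 - (-1 + 1)*(-2)/36 = 1/207 - 0*(-2) = 1/207 - 1/36*0 = 1/207 + 0 = 1/207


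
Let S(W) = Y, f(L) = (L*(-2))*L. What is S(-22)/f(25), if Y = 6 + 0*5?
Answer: -3/625 ≈ -0.0048000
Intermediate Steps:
f(L) = -2*L² (f(L) = (-2*L)*L = -2*L²)
Y = 6 (Y = 6 + 0 = 6)
S(W) = 6
S(-22)/f(25) = 6/((-2*25²)) = 6/((-2*625)) = 6/(-1250) = 6*(-1/1250) = -3/625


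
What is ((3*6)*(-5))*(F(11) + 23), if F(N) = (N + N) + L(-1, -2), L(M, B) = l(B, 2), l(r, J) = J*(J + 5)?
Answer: -5310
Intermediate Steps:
l(r, J) = J*(5 + J)
L(M, B) = 14 (L(M, B) = 2*(5 + 2) = 2*7 = 14)
F(N) = 14 + 2*N (F(N) = (N + N) + 14 = 2*N + 14 = 14 + 2*N)
((3*6)*(-5))*(F(11) + 23) = ((3*6)*(-5))*((14 + 2*11) + 23) = (18*(-5))*((14 + 22) + 23) = -90*(36 + 23) = -90*59 = -5310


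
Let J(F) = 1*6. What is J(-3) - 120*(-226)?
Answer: 27126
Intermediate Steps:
J(F) = 6
J(-3) - 120*(-226) = 6 - 120*(-226) = 6 + 27120 = 27126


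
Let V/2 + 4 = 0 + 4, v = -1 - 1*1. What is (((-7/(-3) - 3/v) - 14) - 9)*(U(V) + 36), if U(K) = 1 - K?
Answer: -4255/6 ≈ -709.17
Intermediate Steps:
v = -2 (v = -1 - 1 = -2)
V = 0 (V = -8 + 2*(0 + 4) = -8 + 2*4 = -8 + 8 = 0)
(((-7/(-3) - 3/v) - 14) - 9)*(U(V) + 36) = (((-7/(-3) - 3/(-2)) - 14) - 9)*((1 - 1*0) + 36) = (((-7*(-1/3) - 3*(-1/2)) - 14) - 9)*((1 + 0) + 36) = (((7/3 + 3/2) - 14) - 9)*(1 + 36) = ((23/6 - 14) - 9)*37 = (-61/6 - 9)*37 = -115/6*37 = -4255/6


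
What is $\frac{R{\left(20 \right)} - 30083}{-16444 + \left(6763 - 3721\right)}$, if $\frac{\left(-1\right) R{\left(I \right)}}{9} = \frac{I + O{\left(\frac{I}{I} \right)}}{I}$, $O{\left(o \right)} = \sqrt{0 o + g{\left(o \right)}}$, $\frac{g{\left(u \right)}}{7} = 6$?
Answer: $\frac{15046}{6701} + \frac{9 \sqrt{42}}{268040} \approx 2.2456$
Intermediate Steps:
$g{\left(u \right)} = 42$ ($g{\left(u \right)} = 7 \cdot 6 = 42$)
$O{\left(o \right)} = \sqrt{42}$ ($O{\left(o \right)} = \sqrt{0 o + 42} = \sqrt{0 + 42} = \sqrt{42}$)
$R{\left(I \right)} = - \frac{9 \left(I + \sqrt{42}\right)}{I}$ ($R{\left(I \right)} = - 9 \frac{I + \sqrt{42}}{I} = - \frac{9 \left(I + \sqrt{42}\right)}{I}$)
$\frac{R{\left(20 \right)} - 30083}{-16444 + \left(6763 - 3721\right)} = \frac{\left(-9 - \frac{9 \sqrt{42}}{20}\right) - 30083}{-16444 + \left(6763 - 3721\right)} = \frac{\left(-9 - 9 \sqrt{42} \cdot \frac{1}{20}\right) - 30083}{-16444 + \left(6763 - 3721\right)} = \frac{\left(-9 - \frac{9 \sqrt{42}}{20}\right) - 30083}{-16444 + 3042} = \frac{-30092 - \frac{9 \sqrt{42}}{20}}{-13402} = \left(-30092 - \frac{9 \sqrt{42}}{20}\right) \left(- \frac{1}{13402}\right) = \frac{15046}{6701} + \frac{9 \sqrt{42}}{268040}$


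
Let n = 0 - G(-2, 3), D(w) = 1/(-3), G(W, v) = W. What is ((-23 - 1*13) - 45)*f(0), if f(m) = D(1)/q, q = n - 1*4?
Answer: -27/2 ≈ -13.500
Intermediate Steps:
D(w) = -⅓
n = 2 (n = 0 - 1*(-2) = 0 + 2 = 2)
q = -2 (q = 2 - 1*4 = 2 - 4 = -2)
f(m) = ⅙ (f(m) = -⅓/(-2) = -⅓*(-½) = ⅙)
((-23 - 1*13) - 45)*f(0) = ((-23 - 1*13) - 45)*(⅙) = ((-23 - 13) - 45)*(⅙) = (-36 - 45)*(⅙) = -81*⅙ = -27/2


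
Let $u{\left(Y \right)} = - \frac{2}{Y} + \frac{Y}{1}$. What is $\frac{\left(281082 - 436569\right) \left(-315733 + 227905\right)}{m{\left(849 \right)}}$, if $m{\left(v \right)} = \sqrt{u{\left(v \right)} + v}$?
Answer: $\frac{3414028059 \sqrt{764949}}{9010} \approx 3.314 \cdot 10^{8}$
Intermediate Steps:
$u{\left(Y \right)} = Y - \frac{2}{Y}$ ($u{\left(Y \right)} = - \frac{2}{Y} + Y 1 = - \frac{2}{Y} + Y = Y - \frac{2}{Y}$)
$m{\left(v \right)} = \sqrt{- \frac{2}{v} + 2 v}$ ($m{\left(v \right)} = \sqrt{\left(v - \frac{2}{v}\right) + v} = \sqrt{- \frac{2}{v} + 2 v}$)
$\frac{\left(281082 - 436569\right) \left(-315733 + 227905\right)}{m{\left(849 \right)}} = \frac{\left(281082 - 436569\right) \left(-315733 + 227905\right)}{\sqrt{- \frac{2}{849} + 2 \cdot 849}} = \frac{\left(-155487\right) \left(-87828\right)}{\sqrt{\left(-2\right) \frac{1}{849} + 1698}} = \frac{13656112236}{\sqrt{- \frac{2}{849} + 1698}} = \frac{13656112236}{\sqrt{\frac{1441600}{849}}} = \frac{13656112236}{\frac{40}{849} \sqrt{764949}} = 13656112236 \frac{\sqrt{764949}}{36040} = \frac{3414028059 \sqrt{764949}}{9010}$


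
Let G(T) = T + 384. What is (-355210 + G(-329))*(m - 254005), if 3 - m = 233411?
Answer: 173107164015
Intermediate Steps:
m = -233408 (m = 3 - 1*233411 = 3 - 233411 = -233408)
G(T) = 384 + T
(-355210 + G(-329))*(m - 254005) = (-355210 + (384 - 329))*(-233408 - 254005) = (-355210 + 55)*(-487413) = -355155*(-487413) = 173107164015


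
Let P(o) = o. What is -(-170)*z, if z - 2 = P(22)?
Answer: 4080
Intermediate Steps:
z = 24 (z = 2 + 22 = 24)
-(-170)*z = -(-170)*24 = -34*(-120) = 4080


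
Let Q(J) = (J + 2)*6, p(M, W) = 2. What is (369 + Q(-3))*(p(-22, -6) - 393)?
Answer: -141933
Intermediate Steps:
Q(J) = 12 + 6*J (Q(J) = (2 + J)*6 = 12 + 6*J)
(369 + Q(-3))*(p(-22, -6) - 393) = (369 + (12 + 6*(-3)))*(2 - 393) = (369 + (12 - 18))*(-391) = (369 - 6)*(-391) = 363*(-391) = -141933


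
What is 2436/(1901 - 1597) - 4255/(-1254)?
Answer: 28607/2508 ≈ 11.406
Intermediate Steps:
2436/(1901 - 1597) - 4255/(-1254) = 2436/304 - 4255*(-1/1254) = 2436*(1/304) + 4255/1254 = 609/76 + 4255/1254 = 28607/2508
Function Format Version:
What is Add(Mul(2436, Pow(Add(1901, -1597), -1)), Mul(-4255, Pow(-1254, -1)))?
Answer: Rational(28607, 2508) ≈ 11.406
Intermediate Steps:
Add(Mul(2436, Pow(Add(1901, -1597), -1)), Mul(-4255, Pow(-1254, -1))) = Add(Mul(2436, Pow(304, -1)), Mul(-4255, Rational(-1, 1254))) = Add(Mul(2436, Rational(1, 304)), Rational(4255, 1254)) = Add(Rational(609, 76), Rational(4255, 1254)) = Rational(28607, 2508)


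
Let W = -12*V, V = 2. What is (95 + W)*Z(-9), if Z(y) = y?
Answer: -639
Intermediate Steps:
W = -24 (W = -12*2 = -24)
(95 + W)*Z(-9) = (95 - 24)*(-9) = 71*(-9) = -639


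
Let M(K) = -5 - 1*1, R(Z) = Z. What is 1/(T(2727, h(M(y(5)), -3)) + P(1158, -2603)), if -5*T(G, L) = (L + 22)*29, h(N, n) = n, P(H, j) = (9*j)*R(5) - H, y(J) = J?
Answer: -5/592016 ≈ -8.4457e-6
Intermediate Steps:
M(K) = -6 (M(K) = -5 - 1 = -6)
P(H, j) = -H + 45*j (P(H, j) = (9*j)*5 - H = 45*j - H = -H + 45*j)
T(G, L) = -638/5 - 29*L/5 (T(G, L) = -(L + 22)*29/5 = -(22 + L)*29/5 = -(638 + 29*L)/5 = -638/5 - 29*L/5)
1/(T(2727, h(M(y(5)), -3)) + P(1158, -2603)) = 1/((-638/5 - 29/5*(-3)) + (-1*1158 + 45*(-2603))) = 1/((-638/5 + 87/5) + (-1158 - 117135)) = 1/(-551/5 - 118293) = 1/(-592016/5) = -5/592016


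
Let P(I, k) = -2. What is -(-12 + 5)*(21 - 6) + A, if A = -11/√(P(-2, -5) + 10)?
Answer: 105 - 11*√2/4 ≈ 101.11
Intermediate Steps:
A = -11*√2/4 (A = -11/√(-2 + 10) = -11*√2/4 ≈ -3.8891)
-(-12 + 5)*(21 - 6) + A = -(-12 + 5)*(21 - 6) - 11*√2/4 = -(-7)*15 - 11*√2/4 = -1*(-105) - 11*√2/4 = 105 - 11*√2/4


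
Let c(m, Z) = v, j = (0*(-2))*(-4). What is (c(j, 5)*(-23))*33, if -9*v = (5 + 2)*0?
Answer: 0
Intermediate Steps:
v = 0 (v = -(5 + 2)*0/9 = -7*0/9 = -⅑*0 = 0)
j = 0 (j = 0*(-4) = 0)
c(m, Z) = 0
(c(j, 5)*(-23))*33 = (0*(-23))*33 = 0*33 = 0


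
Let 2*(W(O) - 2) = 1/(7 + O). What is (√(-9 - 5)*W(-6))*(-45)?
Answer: -225*I*√14/2 ≈ -420.94*I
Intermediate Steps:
W(O) = 2 + 1/(2*(7 + O))
(√(-9 - 5)*W(-6))*(-45) = (√(-9 - 5)*((29 + 4*(-6))/(2*(7 - 6))))*(-45) = (√(-14)*((½)*(29 - 24)/1))*(-45) = ((I*√14)*((½)*1*5))*(-45) = ((I*√14)*(5/2))*(-45) = (5*I*√14/2)*(-45) = -225*I*√14/2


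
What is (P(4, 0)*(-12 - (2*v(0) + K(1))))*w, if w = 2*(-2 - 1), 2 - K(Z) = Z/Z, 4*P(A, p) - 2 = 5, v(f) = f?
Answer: 273/2 ≈ 136.50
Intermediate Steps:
P(A, p) = 7/4 (P(A, p) = ½ + (¼)*5 = ½ + 5/4 = 7/4)
K(Z) = 1 (K(Z) = 2 - Z/Z = 2 - 1*1 = 2 - 1 = 1)
w = -6 (w = 2*(-3) = -6)
(P(4, 0)*(-12 - (2*v(0) + K(1))))*w = (7*(-12 - (2*0 + 1))/4)*(-6) = (7*(-12 - (0 + 1))/4)*(-6) = (7*(-12 - 1*1)/4)*(-6) = (7*(-12 - 1)/4)*(-6) = ((7/4)*(-13))*(-6) = -91/4*(-6) = 273/2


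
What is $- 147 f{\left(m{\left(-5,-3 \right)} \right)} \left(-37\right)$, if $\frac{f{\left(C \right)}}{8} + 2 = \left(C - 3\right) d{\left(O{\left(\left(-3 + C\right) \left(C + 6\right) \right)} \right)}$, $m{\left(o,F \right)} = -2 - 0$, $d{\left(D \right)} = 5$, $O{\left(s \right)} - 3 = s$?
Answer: $-1174824$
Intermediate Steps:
$O{\left(s \right)} = 3 + s$
$m{\left(o,F \right)} = -2$ ($m{\left(o,F \right)} = -2 + 0 = -2$)
$f{\left(C \right)} = -136 + 40 C$ ($f{\left(C \right)} = -16 + 8 \left(C - 3\right) 5 = -16 + 8 \left(-3 + C\right) 5 = -16 + 8 \left(-15 + 5 C\right) = -16 + \left(-120 + 40 C\right) = -136 + 40 C$)
$- 147 f{\left(m{\left(-5,-3 \right)} \right)} \left(-37\right) = - 147 \left(-136 + 40 \left(-2\right)\right) \left(-37\right) = - 147 \left(-136 - 80\right) \left(-37\right) = \left(-147\right) \left(-216\right) \left(-37\right) = 31752 \left(-37\right) = -1174824$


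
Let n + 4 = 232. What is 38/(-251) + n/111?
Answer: 17670/9287 ≈ 1.9027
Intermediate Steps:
n = 228 (n = -4 + 232 = 228)
38/(-251) + n/111 = 38/(-251) + 228/111 = 38*(-1/251) + 228*(1/111) = -38/251 + 76/37 = 17670/9287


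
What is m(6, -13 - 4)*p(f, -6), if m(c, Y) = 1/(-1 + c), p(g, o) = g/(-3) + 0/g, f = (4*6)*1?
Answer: -8/5 ≈ -1.6000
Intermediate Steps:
f = 24 (f = 24*1 = 24)
p(g, o) = -g/3 (p(g, o) = g*(-1/3) + 0 = -g/3 + 0 = -g/3)
m(6, -13 - 4)*p(f, -6) = (-1/3*24)/(-1 + 6) = -8/5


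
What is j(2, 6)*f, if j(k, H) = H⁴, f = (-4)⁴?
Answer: 331776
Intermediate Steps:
f = 256
j(2, 6)*f = 6⁴*256 = 1296*256 = 331776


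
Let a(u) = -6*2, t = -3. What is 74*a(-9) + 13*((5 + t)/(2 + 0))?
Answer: -875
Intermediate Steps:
a(u) = -12
74*a(-9) + 13*((5 + t)/(2 + 0)) = 74*(-12) + 13*((5 - 3)/(2 + 0)) = -888 + 13*(2/2) = -888 + 13*(2*(½)) = -888 + 13*1 = -888 + 13 = -875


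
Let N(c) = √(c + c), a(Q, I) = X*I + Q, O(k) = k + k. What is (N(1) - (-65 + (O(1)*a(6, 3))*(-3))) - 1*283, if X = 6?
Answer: -74 + √2 ≈ -72.586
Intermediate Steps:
O(k) = 2*k
a(Q, I) = Q + 6*I (a(Q, I) = 6*I + Q = Q + 6*I)
N(c) = √2*√c (N(c) = √(2*c) = √2*√c)
(N(1) - (-65 + (O(1)*a(6, 3))*(-3))) - 1*283 = (√2*√1 - (-65 + ((2*1)*(6 + 6*3))*(-3))) - 1*283 = (√2*1 - (-65 + (2*(6 + 18))*(-3))) - 283 = (√2 - (-65 + (2*24)*(-3))) - 283 = (√2 - (-65 + 48*(-3))) - 283 = (√2 - (-65 - 144)) - 283 = (√2 - 1*(-209)) - 283 = (√2 + 209) - 283 = (209 + √2) - 283 = -74 + √2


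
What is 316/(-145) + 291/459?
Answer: -34283/22185 ≈ -1.5453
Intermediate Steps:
316/(-145) + 291/459 = 316*(-1/145) + 291*(1/459) = -316/145 + 97/153 = -34283/22185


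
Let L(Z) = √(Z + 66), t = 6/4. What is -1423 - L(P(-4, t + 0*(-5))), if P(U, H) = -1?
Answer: -1423 - √65 ≈ -1431.1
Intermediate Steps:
t = 3/2 (t = 6*(¼) = 3/2 ≈ 1.5000)
L(Z) = √(66 + Z)
-1423 - L(P(-4, t + 0*(-5))) = -1423 - √(66 - 1) = -1423 - √65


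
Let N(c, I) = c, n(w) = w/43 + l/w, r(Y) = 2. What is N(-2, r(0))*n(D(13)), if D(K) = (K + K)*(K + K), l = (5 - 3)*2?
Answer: -228574/7267 ≈ -31.454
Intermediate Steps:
l = 4 (l = 2*2 = 4)
D(K) = 4*K**2 (D(K) = (2*K)*(2*K) = 4*K**2)
n(w) = 4/w + w/43 (n(w) = w/43 + 4/w = 4/w + w/43)
N(-2, r(0))*n(D(13)) = -2*(4/((4*13**2)) + (4*13**2)/43) = -2*(4/((4*169)) + (4*169)/43) = -2*(4/676 + (1/43)*676) = -2*(4*(1/676) + 676/43) = -2*(1/169 + 676/43) = -2*114287/7267 = -228574/7267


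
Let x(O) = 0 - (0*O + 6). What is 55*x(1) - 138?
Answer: -468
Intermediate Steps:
x(O) = -6 (x(O) = 0 - (0 + 6) = 0 - 1*6 = 0 - 6 = -6)
55*x(1) - 138 = 55*(-6) - 138 = -330 - 138 = -468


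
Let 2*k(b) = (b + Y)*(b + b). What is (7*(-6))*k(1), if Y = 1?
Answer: -84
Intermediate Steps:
k(b) = b*(1 + b) (k(b) = ((b + 1)*(b + b))/2 = ((1 + b)*(2*b))/2 = (2*b*(1 + b))/2 = b*(1 + b))
(7*(-6))*k(1) = (7*(-6))*(1*(1 + 1)) = -42*2 = -84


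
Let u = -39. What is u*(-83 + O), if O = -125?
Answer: 8112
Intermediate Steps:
u*(-83 + O) = -39*(-83 - 125) = -39*(-208) = 8112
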